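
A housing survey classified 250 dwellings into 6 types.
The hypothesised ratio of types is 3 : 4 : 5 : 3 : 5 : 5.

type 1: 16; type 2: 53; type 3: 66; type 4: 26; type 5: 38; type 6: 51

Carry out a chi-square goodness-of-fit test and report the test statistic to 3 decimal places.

Ratio total = 25. Expected counts: 250×3/25 = 30, 250×4/25 = 40, 250×5/25 = 50, 250×3/25 = 30, 250×5/25 = 50, 250×5/25 = 50.
χ² = (16−30)²/30 + (53−40)²/40 + (66−50)²/50 + (26−30)²/30 + (38−50)²/50 + (51−50)²/50
   = 6.5333 + 4.2250 + 5.1200 + 0.5333 + 2.8800 + 0.0200
Sum = 19.312

19.312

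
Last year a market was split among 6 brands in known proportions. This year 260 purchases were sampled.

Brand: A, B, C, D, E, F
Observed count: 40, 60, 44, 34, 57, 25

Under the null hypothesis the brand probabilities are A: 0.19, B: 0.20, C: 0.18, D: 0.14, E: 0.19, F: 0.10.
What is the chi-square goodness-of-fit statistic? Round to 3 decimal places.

4.553

Expected counts E_i = n·p_i: 260×0.19 = 49.4, 260×0.20 = 52, 260×0.18 = 46.8, 260×0.14 = 36.4, 260×0.19 = 49.4, 260×0.10 = 26.
χ² = (40−49.4)²/49.4 + (60−52)²/52 + (44−46.8)²/46.8 + (34−36.4)²/36.4 + (57−49.4)²/49.4 + (25−26)²/26
   = 1.7887 + 1.2308 + 0.1675 + 0.1582 + 1.1692 + 0.0385
Sum = 4.553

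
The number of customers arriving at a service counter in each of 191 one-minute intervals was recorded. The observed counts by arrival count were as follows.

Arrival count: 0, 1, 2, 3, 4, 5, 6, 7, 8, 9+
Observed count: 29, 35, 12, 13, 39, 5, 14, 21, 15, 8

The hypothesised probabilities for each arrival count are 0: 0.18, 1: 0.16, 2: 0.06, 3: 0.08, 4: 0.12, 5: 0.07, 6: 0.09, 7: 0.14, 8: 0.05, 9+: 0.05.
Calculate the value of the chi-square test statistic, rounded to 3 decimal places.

Expected counts E_i = n·p_i: 191×0.18 = 34.38, 191×0.16 = 30.56, 191×0.06 = 11.46, 191×0.08 = 15.28, 191×0.12 = 22.92, 191×0.07 = 13.37, 191×0.09 = 17.19, 191×0.14 = 26.74, 191×0.05 = 9.55, 191×0.05 = 9.55.
0: (29 − 34.38)²/34.38 = 28.9444/34.38 = 0.8419
1: (35 − 30.56)²/30.56 = 19.7136/30.56 = 0.6451
2: (12 − 11.46)²/11.46 = 0.2916/11.46 = 0.0254
3: (13 − 15.28)²/15.28 = 5.1984/15.28 = 0.3402
4: (39 − 22.92)²/22.92 = 258.5664/22.92 = 11.2813
5: (5 − 13.37)²/13.37 = 70.0569/13.37 = 5.2399
6: (14 − 17.19)²/17.19 = 10.1761/17.19 = 0.5920
7: (21 − 26.74)²/26.74 = 32.9476/26.74 = 1.2321
8: (15 − 9.55)²/9.55 = 29.7025/9.55 = 3.1102
9+: (8 − 9.55)²/9.55 = 2.4025/9.55 = 0.2516
Sum = 23.560

23.560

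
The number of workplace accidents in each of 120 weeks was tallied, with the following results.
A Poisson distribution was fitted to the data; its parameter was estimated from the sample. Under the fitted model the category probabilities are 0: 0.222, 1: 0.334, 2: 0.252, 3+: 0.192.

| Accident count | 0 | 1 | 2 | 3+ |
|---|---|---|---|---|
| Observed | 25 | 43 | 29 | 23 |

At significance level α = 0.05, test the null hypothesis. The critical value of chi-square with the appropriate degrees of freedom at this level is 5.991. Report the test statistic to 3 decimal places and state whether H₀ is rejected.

Expected counts E_i = n·p_i: 120×0.222 = 26.64, 120×0.334 = 40.08, 120×0.252 = 30.24, 120×0.192 = 23.04.
χ² = (25−26.64)²/26.64 + (43−40.08)²/40.08 + (29−30.24)²/30.24 + (23−23.04)²/23.04
   = 0.1010 + 0.2127 + 0.0508 + 0.0001
Sum = 0.365
df = 2. Since 0.365 < 5.991, we do not reject H₀.

0.365; do not reject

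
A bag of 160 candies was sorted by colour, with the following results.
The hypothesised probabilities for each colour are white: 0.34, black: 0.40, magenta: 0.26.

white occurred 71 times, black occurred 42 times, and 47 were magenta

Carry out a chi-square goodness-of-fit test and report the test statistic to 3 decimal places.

13.329

Expected counts E_i = n·p_i: 160×0.34 = 54.4, 160×0.40 = 64, 160×0.26 = 41.6.
white: (71 − 54.4)²/54.4 = 275.56/54.4 = 5.0654
black: (42 − 64)²/64 = 484/64 = 7.5625
magenta: (47 − 41.6)²/41.6 = 29.16/41.6 = 0.7010
Sum = 13.329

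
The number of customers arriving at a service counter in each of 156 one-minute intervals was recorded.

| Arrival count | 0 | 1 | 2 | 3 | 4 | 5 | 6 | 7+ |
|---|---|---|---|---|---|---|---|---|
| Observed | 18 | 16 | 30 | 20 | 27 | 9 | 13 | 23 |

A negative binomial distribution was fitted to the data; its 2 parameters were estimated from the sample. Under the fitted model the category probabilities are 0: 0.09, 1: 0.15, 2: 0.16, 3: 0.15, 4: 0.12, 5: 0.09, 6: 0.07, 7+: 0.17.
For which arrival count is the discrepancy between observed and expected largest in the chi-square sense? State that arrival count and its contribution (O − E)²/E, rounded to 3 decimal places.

4, 3.662

Expected counts E_i = n·p_i: 156×0.09 = 14.04, 156×0.15 = 23.4, 156×0.16 = 24.96, 156×0.15 = 23.4, 156×0.12 = 18.72, 156×0.09 = 14.04, 156×0.07 = 10.92, 156×0.17 = 26.52.
cat         O        E   (O−E)²/E
0          18    14.04     1.1169
1          16     23.4     2.3402
2          30    24.96     1.0177
3          20     23.4     0.4940
4          27    18.72     3.6623
5           9    14.04     1.8092
6          13    10.92     0.3962
7+         23    26.52     0.4672
The largest term is for 4: 3.662.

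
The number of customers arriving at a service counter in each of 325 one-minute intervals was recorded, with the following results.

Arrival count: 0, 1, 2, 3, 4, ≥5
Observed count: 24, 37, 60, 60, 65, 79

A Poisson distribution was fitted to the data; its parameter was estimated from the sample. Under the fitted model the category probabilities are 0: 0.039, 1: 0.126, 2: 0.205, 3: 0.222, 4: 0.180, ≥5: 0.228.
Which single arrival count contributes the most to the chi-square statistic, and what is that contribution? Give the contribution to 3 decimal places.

0, 10.119

Expected counts E_i = n·p_i: 325×0.039 = 12.675, 325×0.126 = 40.95, 325×0.205 = 66.625, 325×0.222 = 72.15, 325×0.180 = 58.5, 325×0.228 = 74.1.
cat         O        E   (O−E)²/E
0          24   12.675    10.1188
1          37    40.95     0.3810
2          60   66.625     0.6588
3          60    72.15     2.0460
4          65     58.5     0.7222
≥5         79     74.1     0.3240
The largest term is for 0: 10.119.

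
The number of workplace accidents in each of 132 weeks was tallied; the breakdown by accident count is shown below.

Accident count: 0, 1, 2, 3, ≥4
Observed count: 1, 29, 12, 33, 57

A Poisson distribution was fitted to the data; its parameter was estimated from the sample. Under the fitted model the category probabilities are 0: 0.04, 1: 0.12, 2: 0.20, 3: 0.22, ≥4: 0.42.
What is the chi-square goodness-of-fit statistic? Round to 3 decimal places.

22.841

Expected counts E_i = n·p_i: 132×0.04 = 5.28, 132×0.12 = 15.84, 132×0.20 = 26.4, 132×0.22 = 29.04, 132×0.42 = 55.44.
0: (1 − 5.28)²/5.28 = 18.3184/5.28 = 3.4694
1: (29 − 15.84)²/15.84 = 173.1856/15.84 = 10.9334
2: (12 − 26.4)²/26.4 = 207.36/26.4 = 7.8545
3: (33 − 29.04)²/29.04 = 15.6816/29.04 = 0.5400
≥4: (57 − 55.44)²/55.44 = 2.4336/55.44 = 0.0439
Sum = 22.841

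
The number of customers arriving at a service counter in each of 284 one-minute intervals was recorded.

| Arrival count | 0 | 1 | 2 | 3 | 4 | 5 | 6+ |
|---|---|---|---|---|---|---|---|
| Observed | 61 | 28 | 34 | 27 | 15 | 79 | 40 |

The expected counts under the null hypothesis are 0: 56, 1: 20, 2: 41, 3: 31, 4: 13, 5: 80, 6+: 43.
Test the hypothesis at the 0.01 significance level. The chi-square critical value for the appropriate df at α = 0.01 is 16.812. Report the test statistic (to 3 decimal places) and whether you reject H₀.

5.887; do not reject

cat         O        E   (O−E)²/E
0          61       56     0.4464
1          28       20     3.2000
2          34       41     1.1951
3          27       31     0.5161
4          15       13     0.3077
5          79       80     0.0125
6+         40       43     0.2093
Sum = 5.887
df = 6. Since 5.887 < 16.812, we do not reject H₀.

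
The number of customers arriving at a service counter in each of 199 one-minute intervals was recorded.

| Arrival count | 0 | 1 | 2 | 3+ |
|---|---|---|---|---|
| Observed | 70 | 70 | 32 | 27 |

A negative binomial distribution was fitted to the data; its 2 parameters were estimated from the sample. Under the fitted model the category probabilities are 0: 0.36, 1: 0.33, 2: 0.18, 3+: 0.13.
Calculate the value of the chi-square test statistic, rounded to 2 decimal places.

Expected counts E_i = n·p_i: 199×0.36 = 71.64, 199×0.33 = 65.67, 199×0.18 = 35.82, 199×0.13 = 25.87.
χ² = (70−71.64)²/71.64 + (70−65.67)²/65.67 + (32−35.82)²/35.82 + (27−25.87)²/25.87
   = 0.038 + 0.286 + 0.407 + 0.049
Sum = 0.78

0.78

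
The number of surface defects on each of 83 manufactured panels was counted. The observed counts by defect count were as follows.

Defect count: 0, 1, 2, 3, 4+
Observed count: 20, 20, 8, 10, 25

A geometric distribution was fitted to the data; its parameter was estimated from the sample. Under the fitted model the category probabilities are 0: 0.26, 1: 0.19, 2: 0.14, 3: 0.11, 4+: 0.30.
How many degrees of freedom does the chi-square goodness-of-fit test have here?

There are k = 5 categories and 1 parameter estimated from the data, so df = 5 − 1 − 1 = 3.

3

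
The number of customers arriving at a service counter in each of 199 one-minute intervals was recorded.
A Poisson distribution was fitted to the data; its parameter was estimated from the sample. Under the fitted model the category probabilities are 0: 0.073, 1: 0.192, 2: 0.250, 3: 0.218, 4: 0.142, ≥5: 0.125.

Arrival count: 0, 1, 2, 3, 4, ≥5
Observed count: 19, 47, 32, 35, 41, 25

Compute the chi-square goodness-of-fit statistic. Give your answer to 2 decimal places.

17.10

Expected counts E_i = n·p_i: 199×0.073 = 14.527, 199×0.192 = 38.208, 199×0.250 = 49.75, 199×0.218 = 43.382, 199×0.142 = 28.258, 199×0.125 = 24.875.
0: (19 − 14.527)²/14.527 = 20.007729/14.527 = 1.377
1: (47 − 38.208)²/38.208 = 77.299264/38.208 = 2.023
2: (32 − 49.75)²/49.75 = 315.0625/49.75 = 6.333
3: (35 − 43.382)²/43.382 = 70.257924/43.382 = 1.620
4: (41 − 28.258)²/28.258 = 162.358564/28.258 = 5.746
≥5: (25 − 24.875)²/24.875 = 0.015625/24.875 = 0.001
Sum = 17.10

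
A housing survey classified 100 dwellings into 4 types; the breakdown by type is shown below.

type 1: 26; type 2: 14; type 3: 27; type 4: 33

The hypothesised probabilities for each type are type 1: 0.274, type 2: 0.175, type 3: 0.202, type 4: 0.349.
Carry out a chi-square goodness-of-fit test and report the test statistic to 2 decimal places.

3.16

Expected counts E_i = n·p_i: 100×0.274 = 27.4, 100×0.175 = 17.5, 100×0.202 = 20.2, 100×0.349 = 34.9.
cat         O        E   (O−E)²/E
type 1     26     27.4      0.072
type 2     14     17.5      0.700
type 3     27     20.2      2.289
type 4     33     34.9      0.103
Sum = 3.16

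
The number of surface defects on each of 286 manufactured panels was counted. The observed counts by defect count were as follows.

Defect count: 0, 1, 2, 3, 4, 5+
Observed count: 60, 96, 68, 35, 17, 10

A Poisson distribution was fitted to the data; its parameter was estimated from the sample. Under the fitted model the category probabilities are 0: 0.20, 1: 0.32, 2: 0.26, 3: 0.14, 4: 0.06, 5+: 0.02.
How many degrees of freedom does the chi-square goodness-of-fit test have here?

4

There are k = 6 categories and 1 parameter estimated from the data, so df = 6 − 1 − 1 = 4.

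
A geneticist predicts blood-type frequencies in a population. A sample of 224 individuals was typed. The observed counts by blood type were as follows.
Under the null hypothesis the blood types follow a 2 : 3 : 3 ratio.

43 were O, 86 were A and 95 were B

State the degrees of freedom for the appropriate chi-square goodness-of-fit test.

There are k = 3 categories and no parameters were estimated from the data, so df = 3 − 1 = 2.

2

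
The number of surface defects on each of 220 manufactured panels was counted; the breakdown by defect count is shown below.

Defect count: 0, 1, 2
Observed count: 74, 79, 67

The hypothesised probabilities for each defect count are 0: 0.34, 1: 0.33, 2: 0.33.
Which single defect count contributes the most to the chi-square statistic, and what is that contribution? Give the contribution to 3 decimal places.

Expected counts E_i = n·p_i: 220×0.34 = 74.8, 220×0.33 = 72.6, 220×0.33 = 72.6.
χ² = (74−74.8)²/74.8 + (79−72.6)²/72.6 + (67−72.6)²/72.6
   = 0.0086 + 0.5642 + 0.4320
The largest term is for 1: 0.564.

1, 0.564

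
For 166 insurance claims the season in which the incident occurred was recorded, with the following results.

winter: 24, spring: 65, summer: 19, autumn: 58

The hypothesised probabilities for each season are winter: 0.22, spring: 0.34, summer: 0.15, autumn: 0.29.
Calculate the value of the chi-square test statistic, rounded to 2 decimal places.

Expected counts E_i = n·p_i: 166×0.22 = 36.52, 166×0.34 = 56.44, 166×0.15 = 24.9, 166×0.29 = 48.14.
χ² = (24−36.52)²/36.52 + (65−56.44)²/56.44 + (19−24.9)²/24.9 + (58−48.14)²/48.14
   = 4.292 + 1.298 + 1.398 + 2.020
Sum = 9.01

9.01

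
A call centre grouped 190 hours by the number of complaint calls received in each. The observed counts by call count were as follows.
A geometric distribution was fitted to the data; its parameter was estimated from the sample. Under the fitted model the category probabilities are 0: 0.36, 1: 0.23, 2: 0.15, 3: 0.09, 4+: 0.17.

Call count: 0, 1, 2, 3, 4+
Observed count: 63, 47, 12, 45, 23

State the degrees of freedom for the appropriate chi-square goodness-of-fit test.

3

There are k = 5 categories and 1 parameter estimated from the data, so df = 5 − 1 − 1 = 3.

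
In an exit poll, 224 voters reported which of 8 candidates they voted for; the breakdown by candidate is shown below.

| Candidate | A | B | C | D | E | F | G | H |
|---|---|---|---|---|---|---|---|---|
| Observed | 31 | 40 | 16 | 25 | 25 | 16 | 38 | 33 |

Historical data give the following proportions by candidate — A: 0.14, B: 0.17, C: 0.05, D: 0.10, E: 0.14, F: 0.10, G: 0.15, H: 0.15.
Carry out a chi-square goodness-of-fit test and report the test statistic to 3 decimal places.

Expected counts E_i = n·p_i: 224×0.14 = 31.36, 224×0.17 = 38.08, 224×0.05 = 11.2, 224×0.10 = 22.4, 224×0.14 = 31.36, 224×0.10 = 22.4, 224×0.15 = 33.6, 224×0.15 = 33.6.
cat         O        E   (O−E)²/E
A          31    31.36     0.0041
B          40    38.08     0.0968
C          16     11.2     2.0571
D          25     22.4     0.3018
E          25    31.36     1.2898
F          16     22.4     1.8286
G          38     33.6     0.5762
H          33     33.6     0.0107
Sum = 6.165

6.165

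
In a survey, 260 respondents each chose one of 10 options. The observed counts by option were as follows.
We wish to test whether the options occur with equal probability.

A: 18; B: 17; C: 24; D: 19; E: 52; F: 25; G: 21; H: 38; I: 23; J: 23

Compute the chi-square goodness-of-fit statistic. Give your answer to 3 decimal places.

Expected count for each of the 10 categories: 260/10 = 26.
A: (18 − 26)²/26 = 64/26 = 2.4615
B: (17 − 26)²/26 = 81/26 = 3.1154
C: (24 − 26)²/26 = 4/26 = 0.1538
D: (19 − 26)²/26 = 49/26 = 1.8846
E: (52 − 26)²/26 = 676/26 = 26.0000
F: (25 − 26)²/26 = 1/26 = 0.0385
G: (21 − 26)²/26 = 25/26 = 0.9615
H: (38 − 26)²/26 = 144/26 = 5.5385
I: (23 − 26)²/26 = 9/26 = 0.3462
J: (23 − 26)²/26 = 9/26 = 0.3462
Sum = 40.846

40.846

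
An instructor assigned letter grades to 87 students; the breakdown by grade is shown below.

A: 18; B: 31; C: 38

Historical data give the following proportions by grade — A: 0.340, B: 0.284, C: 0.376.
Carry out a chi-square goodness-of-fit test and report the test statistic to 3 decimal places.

Expected counts E_i = n·p_i: 87×0.340 = 29.58, 87×0.284 = 24.708, 87×0.376 = 32.712.
χ² = (18−29.58)²/29.58 + (31−24.708)²/24.708 + (38−32.712)²/32.712
   = 4.5333 + 1.6023 + 0.8548
Sum = 6.990

6.990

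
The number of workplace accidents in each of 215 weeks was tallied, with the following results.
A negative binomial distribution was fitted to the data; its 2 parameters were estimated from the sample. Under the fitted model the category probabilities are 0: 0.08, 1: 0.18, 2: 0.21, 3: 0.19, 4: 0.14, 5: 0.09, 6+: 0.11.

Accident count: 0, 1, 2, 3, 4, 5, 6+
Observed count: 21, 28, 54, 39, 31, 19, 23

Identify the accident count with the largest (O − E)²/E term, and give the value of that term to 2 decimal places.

Expected counts E_i = n·p_i: 215×0.08 = 17.2, 215×0.18 = 38.7, 215×0.21 = 45.15, 215×0.19 = 40.85, 215×0.14 = 30.1, 215×0.09 = 19.35, 215×0.11 = 23.65.
χ² = (21−17.2)²/17.2 + (28−38.7)²/38.7 + (54−45.15)²/45.15 + (39−40.85)²/40.85 + (31−30.1)²/30.1 + (19−19.35)²/19.35 + (23−23.65)²/23.65
   = 0.840 + 2.958 + 1.735 + 0.084 + 0.027 + 0.006 + 0.018
The largest term is for 1: 2.96.

1, 2.96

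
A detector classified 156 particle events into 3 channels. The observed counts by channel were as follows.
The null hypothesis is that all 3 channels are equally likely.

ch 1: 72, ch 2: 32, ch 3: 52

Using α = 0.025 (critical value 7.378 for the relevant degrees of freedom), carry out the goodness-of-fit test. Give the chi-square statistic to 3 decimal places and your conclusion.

Under H₀ each category has probability 1/3, so each expected count is 156/3 = 52.
χ² = (72−52)²/52 + (32−52)²/52 + (52−52)²/52
   = 7.6923 + 7.6923 + 0.0000
Sum = 15.385
df = 2. Since 15.385 > 7.378, we reject H₀.

15.385; reject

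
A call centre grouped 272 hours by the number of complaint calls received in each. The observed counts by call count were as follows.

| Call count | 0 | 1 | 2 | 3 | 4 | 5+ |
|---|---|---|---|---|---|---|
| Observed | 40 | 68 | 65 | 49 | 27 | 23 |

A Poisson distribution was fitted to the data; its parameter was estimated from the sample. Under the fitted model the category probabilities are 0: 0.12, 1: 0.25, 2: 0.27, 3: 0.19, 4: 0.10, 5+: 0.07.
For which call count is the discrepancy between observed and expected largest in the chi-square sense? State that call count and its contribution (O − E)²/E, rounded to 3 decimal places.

0, 1.660

Expected counts E_i = n·p_i: 272×0.12 = 32.64, 272×0.25 = 68, 272×0.27 = 73.44, 272×0.19 = 51.68, 272×0.10 = 27.2, 272×0.07 = 19.04.
χ² = (40−32.64)²/32.64 + (68−68)²/68 + (65−73.44)²/73.44 + (49−51.68)²/51.68 + (27−27.2)²/27.2 + (23−19.04)²/19.04
   = 1.6596 + 0.0000 + 0.9700 + 0.1390 + 0.0015 + 0.8236
The largest term is for 0: 1.660.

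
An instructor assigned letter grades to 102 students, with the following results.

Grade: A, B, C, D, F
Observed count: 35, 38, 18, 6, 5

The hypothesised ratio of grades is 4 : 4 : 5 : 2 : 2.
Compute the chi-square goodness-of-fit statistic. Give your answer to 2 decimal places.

25.09

Ratio total = 17. Expected counts: 102×4/17 = 24, 102×4/17 = 24, 102×5/17 = 30, 102×2/17 = 12, 102×2/17 = 12.
χ² = (35−24)²/24 + (38−24)²/24 + (18−30)²/30 + (6−12)²/12 + (5−12)²/12
   = 5.042 + 8.167 + 4.800 + 3.000 + 4.083
Sum = 25.09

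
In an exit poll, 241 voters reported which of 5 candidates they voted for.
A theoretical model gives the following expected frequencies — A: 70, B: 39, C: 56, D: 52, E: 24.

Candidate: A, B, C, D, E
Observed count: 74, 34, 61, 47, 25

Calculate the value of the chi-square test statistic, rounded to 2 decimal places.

1.84

A: (74 − 70)²/70 = 16/70 = 0.229
B: (34 − 39)²/39 = 25/39 = 0.641
C: (61 − 56)²/56 = 25/56 = 0.446
D: (47 − 52)²/52 = 25/52 = 0.481
E: (25 − 24)²/24 = 1/24 = 0.042
Sum = 1.84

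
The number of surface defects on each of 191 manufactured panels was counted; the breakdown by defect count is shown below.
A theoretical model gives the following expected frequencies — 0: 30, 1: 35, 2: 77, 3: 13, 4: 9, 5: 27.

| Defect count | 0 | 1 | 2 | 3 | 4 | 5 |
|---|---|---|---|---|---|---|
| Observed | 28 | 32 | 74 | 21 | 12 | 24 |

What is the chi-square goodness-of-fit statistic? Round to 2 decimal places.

cat         O        E   (O−E)²/E
0          28       30      0.133
1          32       35      0.257
2          74       77      0.117
3          21       13      4.923
4          12        9      1.000
5          24       27      0.333
Sum = 6.76

6.76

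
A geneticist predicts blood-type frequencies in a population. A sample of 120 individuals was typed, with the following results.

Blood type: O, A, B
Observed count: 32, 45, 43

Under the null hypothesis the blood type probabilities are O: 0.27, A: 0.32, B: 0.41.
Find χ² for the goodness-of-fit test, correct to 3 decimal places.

1.921

Expected counts E_i = n·p_i: 120×0.27 = 32.4, 120×0.32 = 38.4, 120×0.41 = 49.2.
χ² = (32−32.4)²/32.4 + (45−38.4)²/38.4 + (43−49.2)²/49.2
   = 0.0049 + 1.1344 + 0.7813
Sum = 1.921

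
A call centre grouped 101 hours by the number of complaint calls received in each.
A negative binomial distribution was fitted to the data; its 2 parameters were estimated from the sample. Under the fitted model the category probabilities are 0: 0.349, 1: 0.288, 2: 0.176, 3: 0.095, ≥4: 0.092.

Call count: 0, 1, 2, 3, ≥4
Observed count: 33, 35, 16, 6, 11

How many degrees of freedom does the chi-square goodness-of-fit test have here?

2

There are k = 5 categories and 2 parameters estimated from the data, so df = 5 − 1 − 2 = 2.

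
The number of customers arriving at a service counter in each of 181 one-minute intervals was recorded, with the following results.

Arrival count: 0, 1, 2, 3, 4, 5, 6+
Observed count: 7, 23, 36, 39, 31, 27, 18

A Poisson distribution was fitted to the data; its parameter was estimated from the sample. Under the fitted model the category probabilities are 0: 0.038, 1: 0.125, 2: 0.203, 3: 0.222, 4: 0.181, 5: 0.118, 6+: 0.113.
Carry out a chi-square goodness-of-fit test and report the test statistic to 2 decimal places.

1.94

Expected counts E_i = n·p_i: 181×0.038 = 6.878, 181×0.125 = 22.625, 181×0.203 = 36.743, 181×0.222 = 40.182, 181×0.181 = 32.761, 181×0.118 = 21.358, 181×0.113 = 20.453.
cat         O        E   (O−E)²/E
0           7    6.878      0.002
1          23   22.625      0.006
2          36   36.743      0.015
3          39   40.182      0.035
4          31   32.761      0.095
5          27   21.358      1.490
6+         18   20.453      0.294
Sum = 1.94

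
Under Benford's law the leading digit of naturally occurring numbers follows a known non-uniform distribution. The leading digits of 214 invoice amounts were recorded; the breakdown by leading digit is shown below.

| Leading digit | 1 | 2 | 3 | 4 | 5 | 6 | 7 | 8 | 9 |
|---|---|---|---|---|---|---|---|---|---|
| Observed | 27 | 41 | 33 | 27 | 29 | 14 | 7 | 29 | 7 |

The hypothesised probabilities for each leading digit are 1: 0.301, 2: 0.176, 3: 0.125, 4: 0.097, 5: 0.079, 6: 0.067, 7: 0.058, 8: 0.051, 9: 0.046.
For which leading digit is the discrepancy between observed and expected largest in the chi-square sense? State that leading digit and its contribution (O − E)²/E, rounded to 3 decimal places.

8, 29.971

Expected counts E_i = n·p_i: 214×0.301 = 64.414, 214×0.176 = 37.664, 214×0.125 = 26.75, 214×0.097 = 20.758, 214×0.079 = 16.906, 214×0.067 = 14.338, 214×0.058 = 12.412, 214×0.051 = 10.914, 214×0.046 = 9.844.
cat         O        E   (O−E)²/E
1          27   64.414    21.7314
2          41   37.664     0.2955
3          33    26.75     1.4603
4          27   20.758     1.8770
5          29   16.906     8.6517
6          14   14.338     0.0080
7           7   12.412     2.3598
8          29   10.914    29.9710
9           7    9.844     0.8217
The largest term is for 8: 29.971.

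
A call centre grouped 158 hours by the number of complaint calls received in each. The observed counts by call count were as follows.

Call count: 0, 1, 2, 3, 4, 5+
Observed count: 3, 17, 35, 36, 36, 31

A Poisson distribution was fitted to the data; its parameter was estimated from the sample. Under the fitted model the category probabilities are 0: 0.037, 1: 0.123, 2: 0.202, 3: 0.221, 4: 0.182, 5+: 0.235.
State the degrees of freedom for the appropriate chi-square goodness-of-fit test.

There are k = 6 categories and 1 parameter estimated from the data, so df = 6 − 1 − 1 = 4.

4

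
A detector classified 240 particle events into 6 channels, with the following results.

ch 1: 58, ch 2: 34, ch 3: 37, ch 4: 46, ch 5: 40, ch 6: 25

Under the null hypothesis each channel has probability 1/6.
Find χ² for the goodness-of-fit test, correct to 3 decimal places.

15.750

Expected count for each of the 6 categories: 240/6 = 40.
cat         O        E   (O−E)²/E
ch 1       58       40     8.1000
ch 2       34       40     0.9000
ch 3       37       40     0.2250
ch 4       46       40     0.9000
ch 5       40       40     0.0000
ch 6       25       40     5.6250
Sum = 15.750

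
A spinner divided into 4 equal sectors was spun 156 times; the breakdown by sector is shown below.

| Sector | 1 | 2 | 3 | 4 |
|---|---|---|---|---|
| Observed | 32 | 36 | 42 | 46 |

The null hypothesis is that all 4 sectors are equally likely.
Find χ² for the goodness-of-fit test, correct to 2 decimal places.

2.97

Under H₀ each category has probability 1/4, so each expected count is 156/4 = 39.
χ² = (32−39)²/39 + (36−39)²/39 + (42−39)²/39 + (46−39)²/39
   = 1.256 + 0.231 + 0.231 + 1.256
Sum = 2.97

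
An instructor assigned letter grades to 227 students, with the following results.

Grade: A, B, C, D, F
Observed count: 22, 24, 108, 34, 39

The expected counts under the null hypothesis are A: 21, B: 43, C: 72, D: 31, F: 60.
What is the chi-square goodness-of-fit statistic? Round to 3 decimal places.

34.083

cat         O        E   (O−E)²/E
A          22       21     0.0476
B          24       43     8.3953
C         108       72    18.0000
D          34       31     0.2903
F          39       60     7.3500
Sum = 34.083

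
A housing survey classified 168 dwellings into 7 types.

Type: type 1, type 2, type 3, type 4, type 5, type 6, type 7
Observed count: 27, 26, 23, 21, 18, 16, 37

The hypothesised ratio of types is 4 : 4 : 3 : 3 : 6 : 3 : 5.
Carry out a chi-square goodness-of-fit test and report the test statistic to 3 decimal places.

13.286

Ratio total = 28. Expected counts: 168×4/28 = 24, 168×4/28 = 24, 168×3/28 = 18, 168×3/28 = 18, 168×6/28 = 36, 168×3/28 = 18, 168×5/28 = 30.
type 1: (27 − 24)²/24 = 9/24 = 0.3750
type 2: (26 − 24)²/24 = 4/24 = 0.1667
type 3: (23 − 18)²/18 = 25/18 = 1.3889
type 4: (21 − 18)²/18 = 9/18 = 0.5000
type 5: (18 − 36)²/36 = 324/36 = 9.0000
type 6: (16 − 18)²/18 = 4/18 = 0.2222
type 7: (37 − 30)²/30 = 49/30 = 1.6333
Sum = 13.286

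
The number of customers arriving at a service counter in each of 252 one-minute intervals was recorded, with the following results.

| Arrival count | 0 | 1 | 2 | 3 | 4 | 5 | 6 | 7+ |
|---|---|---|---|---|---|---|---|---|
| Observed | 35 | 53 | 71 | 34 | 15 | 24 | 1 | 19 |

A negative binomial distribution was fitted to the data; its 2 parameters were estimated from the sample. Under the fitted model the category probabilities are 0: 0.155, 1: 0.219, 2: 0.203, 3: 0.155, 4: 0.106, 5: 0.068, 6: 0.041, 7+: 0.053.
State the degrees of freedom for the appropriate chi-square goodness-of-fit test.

There are k = 8 categories and 2 parameters estimated from the data, so df = 8 − 1 − 2 = 5.

5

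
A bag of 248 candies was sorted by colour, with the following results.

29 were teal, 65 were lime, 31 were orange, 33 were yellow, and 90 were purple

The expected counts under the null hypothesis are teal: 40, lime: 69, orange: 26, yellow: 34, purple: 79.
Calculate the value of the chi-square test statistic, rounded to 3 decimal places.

5.779

teal: (29 − 40)²/40 = 121/40 = 3.0250
lime: (65 − 69)²/69 = 16/69 = 0.2319
orange: (31 − 26)²/26 = 25/26 = 0.9615
yellow: (33 − 34)²/34 = 1/34 = 0.0294
purple: (90 − 79)²/79 = 121/79 = 1.5316
Sum = 5.779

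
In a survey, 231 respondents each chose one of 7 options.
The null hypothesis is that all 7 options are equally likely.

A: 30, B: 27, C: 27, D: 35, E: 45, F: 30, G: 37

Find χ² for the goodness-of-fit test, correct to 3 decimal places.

Under H₀ each category has probability 1/7, so each expected count is 231/7 = 33.
χ² = (30−33)²/33 + (27−33)²/33 + (27−33)²/33 + (35−33)²/33 + (45−33)²/33 + (30−33)²/33 + (37−33)²/33
   = 0.2727 + 1.0909 + 1.0909 + 0.1212 + 4.3636 + 0.2727 + 0.4848
Sum = 7.697

7.697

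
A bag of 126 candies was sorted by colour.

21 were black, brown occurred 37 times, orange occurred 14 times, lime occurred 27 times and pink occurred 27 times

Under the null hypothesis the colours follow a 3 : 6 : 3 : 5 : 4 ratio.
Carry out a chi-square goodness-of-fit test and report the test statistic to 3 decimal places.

2.092

Ratio total = 21. Expected counts: 126×3/21 = 18, 126×6/21 = 36, 126×3/21 = 18, 126×5/21 = 30, 126×4/21 = 24.
χ² = (21−18)²/18 + (37−36)²/36 + (14−18)²/18 + (27−30)²/30 + (27−24)²/24
   = 0.5000 + 0.0278 + 0.8889 + 0.3000 + 0.3750
Sum = 2.092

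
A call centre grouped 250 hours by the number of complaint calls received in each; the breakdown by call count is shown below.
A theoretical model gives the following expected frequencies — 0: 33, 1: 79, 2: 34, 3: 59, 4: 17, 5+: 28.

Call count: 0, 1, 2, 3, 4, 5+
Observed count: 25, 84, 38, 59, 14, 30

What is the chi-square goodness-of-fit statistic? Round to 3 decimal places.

cat         O        E   (O−E)²/E
0          25       33     1.9394
1          84       79     0.3165
2          38       34     0.4706
3          59       59     0.0000
4          14       17     0.5294
5+         30       28     0.1429
Sum = 3.399

3.399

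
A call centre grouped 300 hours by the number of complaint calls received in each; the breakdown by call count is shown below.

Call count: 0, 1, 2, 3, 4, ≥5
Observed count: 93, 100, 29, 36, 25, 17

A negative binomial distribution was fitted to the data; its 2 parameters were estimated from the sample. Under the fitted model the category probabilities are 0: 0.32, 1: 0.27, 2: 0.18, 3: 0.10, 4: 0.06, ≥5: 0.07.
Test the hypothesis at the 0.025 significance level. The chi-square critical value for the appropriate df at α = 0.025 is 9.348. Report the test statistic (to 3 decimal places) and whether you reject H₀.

Expected counts E_i = n·p_i: 300×0.32 = 96, 300×0.27 = 81, 300×0.18 = 54, 300×0.10 = 30, 300×0.06 = 18, 300×0.07 = 21.
cat         O        E   (O−E)²/E
0          93       96     0.0938
1         100       81     4.4568
2          29       54    11.5741
3          36       30     1.2000
4          25       18     2.7222
≥5         17       21     0.7619
Sum = 20.809
df = 3. Since 20.809 > 9.348, we reject H₀.

20.809; reject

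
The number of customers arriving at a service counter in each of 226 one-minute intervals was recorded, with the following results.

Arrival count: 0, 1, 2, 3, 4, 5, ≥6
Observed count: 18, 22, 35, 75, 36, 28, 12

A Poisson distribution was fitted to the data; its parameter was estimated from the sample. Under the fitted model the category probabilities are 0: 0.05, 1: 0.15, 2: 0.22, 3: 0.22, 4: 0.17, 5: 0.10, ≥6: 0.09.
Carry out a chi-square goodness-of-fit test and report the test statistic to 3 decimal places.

30.224

Expected counts E_i = n·p_i: 226×0.05 = 11.3, 226×0.15 = 33.9, 226×0.22 = 49.72, 226×0.22 = 49.72, 226×0.17 = 38.42, 226×0.10 = 22.6, 226×0.09 = 20.34.
0: (18 − 11.3)²/11.3 = 44.89/11.3 = 3.9726
1: (22 − 33.9)²/33.9 = 141.61/33.9 = 4.1773
2: (35 − 49.72)²/49.72 = 216.6784/49.72 = 4.3580
3: (75 − 49.72)²/49.72 = 639.0784/49.72 = 12.8535
4: (36 − 38.42)²/38.42 = 5.8564/38.42 = 0.1524
5: (28 − 22.6)²/22.6 = 29.16/22.6 = 1.2903
≥6: (12 − 20.34)²/20.34 = 69.5556/20.34 = 3.4196
Sum = 30.224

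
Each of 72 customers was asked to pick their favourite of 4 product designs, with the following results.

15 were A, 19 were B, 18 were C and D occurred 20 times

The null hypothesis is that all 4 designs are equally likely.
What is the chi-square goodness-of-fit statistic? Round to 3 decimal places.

Under H₀ each category has probability 1/4, so each expected count is 72/4 = 18.
A: (15 − 18)²/18 = 9/18 = 0.5000
B: (19 − 18)²/18 = 1/18 = 0.0556
C: (18 − 18)²/18 = 0/18 = 0.0000
D: (20 − 18)²/18 = 4/18 = 0.2222
Sum = 0.778

0.778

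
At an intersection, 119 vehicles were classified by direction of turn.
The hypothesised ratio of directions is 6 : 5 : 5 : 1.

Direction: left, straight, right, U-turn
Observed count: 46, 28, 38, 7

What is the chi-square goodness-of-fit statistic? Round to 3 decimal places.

2.038

Ratio total = 17. Expected counts: 119×6/17 = 42, 119×5/17 = 35, 119×5/17 = 35, 119×1/17 = 7.
χ² = (46−42)²/42 + (28−35)²/35 + (38−35)²/35 + (7−7)²/7
   = 0.3810 + 1.4000 + 0.2571 + 0.0000
Sum = 2.038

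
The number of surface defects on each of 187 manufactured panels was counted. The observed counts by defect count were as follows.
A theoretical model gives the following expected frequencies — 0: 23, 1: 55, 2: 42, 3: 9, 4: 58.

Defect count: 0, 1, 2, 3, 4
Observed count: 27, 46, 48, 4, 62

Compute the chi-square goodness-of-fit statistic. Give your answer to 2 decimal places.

cat         O        E   (O−E)²/E
0          27       23      0.696
1          46       55      1.473
2          48       42      0.857
3           4        9      2.778
4          62       58      0.276
Sum = 6.08

6.08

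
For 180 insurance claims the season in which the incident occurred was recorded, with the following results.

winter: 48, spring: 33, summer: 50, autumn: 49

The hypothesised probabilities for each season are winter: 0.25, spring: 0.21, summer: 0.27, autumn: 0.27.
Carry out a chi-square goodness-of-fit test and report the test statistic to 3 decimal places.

0.853

Expected counts E_i = n·p_i: 180×0.25 = 45, 180×0.21 = 37.8, 180×0.27 = 48.6, 180×0.27 = 48.6.
χ² = (48−45)²/45 + (33−37.8)²/37.8 + (50−48.6)²/48.6 + (49−48.6)²/48.6
   = 0.2000 + 0.6095 + 0.0403 + 0.0033
Sum = 0.853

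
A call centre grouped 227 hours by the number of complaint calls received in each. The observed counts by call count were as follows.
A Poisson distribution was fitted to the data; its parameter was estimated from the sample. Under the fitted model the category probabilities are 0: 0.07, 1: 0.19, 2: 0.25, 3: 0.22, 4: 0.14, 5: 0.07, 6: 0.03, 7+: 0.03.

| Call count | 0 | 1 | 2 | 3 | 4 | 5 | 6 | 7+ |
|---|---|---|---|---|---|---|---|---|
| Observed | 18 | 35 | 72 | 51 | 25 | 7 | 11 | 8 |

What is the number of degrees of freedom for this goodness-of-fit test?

There are k = 8 categories and 1 parameter estimated from the data, so df = 8 − 1 − 1 = 6.

6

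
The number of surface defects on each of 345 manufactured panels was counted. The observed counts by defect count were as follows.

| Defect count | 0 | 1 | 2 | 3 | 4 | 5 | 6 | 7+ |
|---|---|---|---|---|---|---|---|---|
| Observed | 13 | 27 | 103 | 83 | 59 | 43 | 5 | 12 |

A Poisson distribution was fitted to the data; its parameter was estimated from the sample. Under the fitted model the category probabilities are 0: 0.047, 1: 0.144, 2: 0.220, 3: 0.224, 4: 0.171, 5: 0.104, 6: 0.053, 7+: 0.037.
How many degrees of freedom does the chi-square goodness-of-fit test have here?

There are k = 8 categories and 1 parameter estimated from the data, so df = 8 − 1 − 1 = 6.

6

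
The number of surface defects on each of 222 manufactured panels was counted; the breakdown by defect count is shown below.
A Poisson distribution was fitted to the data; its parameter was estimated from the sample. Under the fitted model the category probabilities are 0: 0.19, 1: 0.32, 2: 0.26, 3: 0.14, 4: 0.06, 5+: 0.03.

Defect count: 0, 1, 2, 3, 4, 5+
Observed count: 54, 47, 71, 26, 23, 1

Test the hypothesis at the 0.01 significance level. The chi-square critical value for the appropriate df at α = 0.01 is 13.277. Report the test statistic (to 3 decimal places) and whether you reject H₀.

27.178; reject

Expected counts E_i = n·p_i: 222×0.19 = 42.18, 222×0.32 = 71.04, 222×0.26 = 57.72, 222×0.14 = 31.08, 222×0.06 = 13.32, 222×0.03 = 6.66.
0: (54 − 42.18)²/42.18 = 139.7124/42.18 = 3.3123
1: (47 − 71.04)²/71.04 = 577.9216/71.04 = 8.1352
2: (71 − 57.72)²/57.72 = 176.3584/57.72 = 3.0554
3: (26 − 31.08)²/31.08 = 25.8064/31.08 = 0.8303
4: (23 − 13.32)²/13.32 = 93.7024/13.32 = 7.0347
5+: (1 − 6.66)²/6.66 = 32.0356/6.66 = 4.8102
Sum = 27.178
df = 4. Since 27.178 > 13.277, we reject H₀.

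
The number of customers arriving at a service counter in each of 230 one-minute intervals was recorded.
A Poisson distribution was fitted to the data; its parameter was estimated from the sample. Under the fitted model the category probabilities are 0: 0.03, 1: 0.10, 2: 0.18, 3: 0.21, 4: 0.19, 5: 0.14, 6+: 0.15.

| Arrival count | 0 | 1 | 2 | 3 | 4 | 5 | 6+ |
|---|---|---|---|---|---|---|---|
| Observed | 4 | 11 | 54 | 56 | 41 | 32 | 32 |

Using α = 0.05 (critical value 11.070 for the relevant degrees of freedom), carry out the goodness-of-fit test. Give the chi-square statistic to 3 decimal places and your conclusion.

Expected counts E_i = n·p_i: 230×0.03 = 6.9, 230×0.10 = 23, 230×0.18 = 41.4, 230×0.21 = 48.3, 230×0.19 = 43.7, 230×0.14 = 32.2, 230×0.15 = 34.5.
χ² = (4−6.9)²/6.9 + (11−23)²/23 + (54−41.4)²/41.4 + (56−48.3)²/48.3 + (41−43.7)²/43.7 + (32−32.2)²/32.2 + (32−34.5)²/34.5
   = 1.2188 + 6.2609 + 3.8348 + 1.2275 + 0.1668 + 0.0012 + 0.1812
Sum = 12.891
df = 5. Since 12.891 > 11.070, we reject H₀.

12.891; reject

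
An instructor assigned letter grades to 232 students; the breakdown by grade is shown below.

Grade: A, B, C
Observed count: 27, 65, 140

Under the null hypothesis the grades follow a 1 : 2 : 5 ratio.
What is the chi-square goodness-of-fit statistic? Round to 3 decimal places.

1.155

Ratio total = 8. Expected counts: 232×1/8 = 29, 232×2/8 = 58, 232×5/8 = 145.
χ² = (27−29)²/29 + (65−58)²/58 + (140−145)²/145
   = 0.1379 + 0.8448 + 0.1724
Sum = 1.155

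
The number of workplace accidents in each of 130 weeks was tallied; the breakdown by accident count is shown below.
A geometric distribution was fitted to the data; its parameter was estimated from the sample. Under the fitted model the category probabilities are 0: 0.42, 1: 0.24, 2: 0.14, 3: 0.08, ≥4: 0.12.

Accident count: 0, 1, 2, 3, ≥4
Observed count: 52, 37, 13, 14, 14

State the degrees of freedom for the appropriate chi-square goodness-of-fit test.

3

There are k = 5 categories and 1 parameter estimated from the data, so df = 5 − 1 − 1 = 3.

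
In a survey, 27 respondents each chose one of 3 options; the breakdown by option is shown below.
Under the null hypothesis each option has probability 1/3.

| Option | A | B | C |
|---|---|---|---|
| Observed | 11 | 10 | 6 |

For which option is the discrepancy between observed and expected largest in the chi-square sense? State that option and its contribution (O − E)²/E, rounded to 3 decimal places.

C, 1.000

Under H₀ each category has probability 1/3, so each expected count is 27/3 = 9.
A: (11 − 9)²/9 = 4/9 = 0.4444
B: (10 − 9)²/9 = 1/9 = 0.1111
C: (6 − 9)²/9 = 9/9 = 1.0000
The largest term is for C: 1.000.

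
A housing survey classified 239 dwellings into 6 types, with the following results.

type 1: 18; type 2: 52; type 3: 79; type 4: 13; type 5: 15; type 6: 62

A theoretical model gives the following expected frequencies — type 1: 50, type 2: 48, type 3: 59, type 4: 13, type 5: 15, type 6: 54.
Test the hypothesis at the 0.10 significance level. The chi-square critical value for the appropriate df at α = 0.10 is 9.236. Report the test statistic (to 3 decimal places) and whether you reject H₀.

cat         O        E   (O−E)²/E
type 1     18       50    20.4800
type 2     52       48     0.3333
type 3     79       59     6.7797
type 4     13       13     0.0000
type 5     15       15     0.0000
type 6     62       54     1.1852
Sum = 28.778
df = 5. Since 28.778 > 9.236, we reject H₀.

28.778; reject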